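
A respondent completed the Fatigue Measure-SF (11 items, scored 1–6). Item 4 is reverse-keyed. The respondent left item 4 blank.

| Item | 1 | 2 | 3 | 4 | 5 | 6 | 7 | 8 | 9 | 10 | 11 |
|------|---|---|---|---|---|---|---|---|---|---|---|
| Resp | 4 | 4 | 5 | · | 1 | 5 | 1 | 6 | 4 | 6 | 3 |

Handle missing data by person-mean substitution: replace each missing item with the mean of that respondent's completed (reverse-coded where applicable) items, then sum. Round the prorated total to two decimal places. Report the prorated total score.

Reverse-coded (reversed = (1+6) − raw = 7 − raw):
Completed scored items (10 of 11): 4, 4, 5, 1, 5, 1, 6, 4, 6, 3; sum = 39.
Person mean = 39 / 10 ≈ 3.9000
Prorated total = (39 / 10) × 11 = 42.90 (to 2 dp)

42.90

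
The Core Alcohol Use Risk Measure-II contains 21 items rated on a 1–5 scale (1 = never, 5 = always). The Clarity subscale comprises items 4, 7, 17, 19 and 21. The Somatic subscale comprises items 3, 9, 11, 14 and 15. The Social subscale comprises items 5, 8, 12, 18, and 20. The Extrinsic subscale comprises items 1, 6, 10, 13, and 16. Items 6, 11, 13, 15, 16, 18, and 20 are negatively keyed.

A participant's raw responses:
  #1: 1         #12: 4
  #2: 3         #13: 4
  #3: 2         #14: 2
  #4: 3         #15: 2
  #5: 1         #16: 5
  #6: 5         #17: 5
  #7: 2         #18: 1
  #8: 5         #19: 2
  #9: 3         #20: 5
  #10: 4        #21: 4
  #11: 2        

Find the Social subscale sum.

16

Social items: 5, 8, 12, 18, 20.
Of these, items 18 and 20 are negatively keyed; reverse-coded value = 6 − response.
  item 5: 1
  item 8: 5
  item 12: 4
  item 18: 6 − 1 = 5
  item 20: 6 − 5 = 1
Sum = 1 + 5 + 4 + 5 + 1 = 16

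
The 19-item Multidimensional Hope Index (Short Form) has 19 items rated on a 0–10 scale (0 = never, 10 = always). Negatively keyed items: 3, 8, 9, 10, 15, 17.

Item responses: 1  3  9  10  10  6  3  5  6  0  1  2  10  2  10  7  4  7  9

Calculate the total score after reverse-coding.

97

Reverse-coded items (on a 0–10 scale, reversed = 10 − raw):
  item 3: 10 − 9 = 1
  item 8: 10 − 5 = 5
  item 9: 10 − 6 = 4
  item 10: 10 − 0 = 10
  item 15: 10 − 10 = 0
  item 17: 10 − 4 = 6
Scored items: 1, 3, 1, 10, 10, 6, 3, 5, 4, 10, 1, 2, 10, 2, 0, 7, 6, 7, 9
Total = 1 + 3 + 1 + 10 + 10 + 6 + 3 + 5 + 4 + 10 + 1 + 2 + 10 + 2 + 0 + 7 + 6 + 7 + 9 = 97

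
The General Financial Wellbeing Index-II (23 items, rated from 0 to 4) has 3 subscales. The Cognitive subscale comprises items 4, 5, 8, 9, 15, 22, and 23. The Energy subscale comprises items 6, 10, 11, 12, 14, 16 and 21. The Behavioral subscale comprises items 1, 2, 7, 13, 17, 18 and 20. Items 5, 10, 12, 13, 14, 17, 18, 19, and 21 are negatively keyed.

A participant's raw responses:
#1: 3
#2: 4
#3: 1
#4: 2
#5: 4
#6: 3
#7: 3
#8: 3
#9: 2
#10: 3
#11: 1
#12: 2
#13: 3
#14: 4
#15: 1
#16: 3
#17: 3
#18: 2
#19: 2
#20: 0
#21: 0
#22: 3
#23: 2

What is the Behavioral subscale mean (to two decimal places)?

2.00

Behavioral items: 1, 2, 7, 13, 17, 18, 20.
Of these, items 13, 17, and 18 are negatively keyed; reverse-coded value = 4 − response.
  item 1: 3
  item 2: 4
  item 7: 3
  item 13: 4 − 3 = 1
  item 17: 4 − 3 = 1
  item 18: 4 − 2 = 2
  item 20: 0
Sum = 3 + 4 + 3 + 1 + 1 + 2 + 0 = 14
Mean = 14 / 7 = 2.00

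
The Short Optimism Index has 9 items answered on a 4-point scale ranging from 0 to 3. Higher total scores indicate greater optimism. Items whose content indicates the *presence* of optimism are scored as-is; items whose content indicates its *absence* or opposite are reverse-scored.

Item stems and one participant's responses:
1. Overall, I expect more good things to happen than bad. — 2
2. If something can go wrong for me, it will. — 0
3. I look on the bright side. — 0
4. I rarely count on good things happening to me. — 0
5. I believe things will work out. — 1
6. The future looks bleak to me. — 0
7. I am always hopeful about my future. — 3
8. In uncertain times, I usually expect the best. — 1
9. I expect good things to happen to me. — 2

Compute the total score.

18

Items 2, 4, 6 describe the absence/opposite of optimism → reverse-score.
on a 0–3 scale, reversed = 3 − raw.
  item 1: 2
  item 2: 3 − 0 = 3
  item 3: 0
  item 4: 3 − 0 = 3
  item 5: 1
  item 6: 3 − 0 = 3
  item 7: 3
  item 8: 1
  item 9: 2
Total = 2 + 3 + 0 + 3 + 1 + 3 + 3 + 1 + 2 = 18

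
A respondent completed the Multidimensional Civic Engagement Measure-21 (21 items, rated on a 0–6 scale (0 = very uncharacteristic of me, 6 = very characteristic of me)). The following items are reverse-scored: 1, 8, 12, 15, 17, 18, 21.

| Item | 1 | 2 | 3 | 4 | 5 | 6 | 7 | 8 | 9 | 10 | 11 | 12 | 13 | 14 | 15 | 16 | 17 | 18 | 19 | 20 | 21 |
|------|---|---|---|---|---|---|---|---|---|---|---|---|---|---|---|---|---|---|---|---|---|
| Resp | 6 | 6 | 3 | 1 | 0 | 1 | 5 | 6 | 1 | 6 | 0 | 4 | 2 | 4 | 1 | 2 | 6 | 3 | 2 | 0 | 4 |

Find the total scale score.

45

Apply reverse scoring (reverse-coded value = 6 − response):
  item 1: 6 − 6 = 0
  item 8: 6 − 6 = 0
  item 12: 6 − 4 = 2
  item 15: 6 − 1 = 5
  item 17: 6 − 6 = 0
  item 18: 6 − 3 = 3
  item 21: 6 − 4 = 2
Scored responses: 0, 6, 3, 1, 0, 1, 5, 0, 1, 6, 0, 2, 2, 4, 5, 2, 0, 3, 2, 0, 2
Total = 0 + 6 + 3 + 1 + 0 + 1 + 5 + 0 + 1 + 6 + 0 + 2 + 2 + 4 + 5 + 2 + 0 + 3 + 2 + 0 + 2 = 45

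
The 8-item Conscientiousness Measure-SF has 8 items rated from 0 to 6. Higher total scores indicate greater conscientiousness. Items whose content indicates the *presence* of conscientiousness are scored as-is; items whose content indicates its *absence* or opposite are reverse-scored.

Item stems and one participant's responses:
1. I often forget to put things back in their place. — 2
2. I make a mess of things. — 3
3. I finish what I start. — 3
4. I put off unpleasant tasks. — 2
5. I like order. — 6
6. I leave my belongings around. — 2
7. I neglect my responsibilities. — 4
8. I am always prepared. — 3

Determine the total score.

Items 1, 2, 4, 6, 7 describe the absence/opposite of conscientiousness → reverse-score.
reverse-coded value = 6 − response.
  item 1: 6 − 2 = 4
  item 2: 6 − 3 = 3
  item 3: 3
  item 4: 6 − 2 = 4
  item 5: 6
  item 6: 6 − 2 = 4
  item 7: 6 − 4 = 2
  item 8: 3
Total = 4 + 3 + 3 + 4 + 6 + 4 + 2 + 3 = 29

29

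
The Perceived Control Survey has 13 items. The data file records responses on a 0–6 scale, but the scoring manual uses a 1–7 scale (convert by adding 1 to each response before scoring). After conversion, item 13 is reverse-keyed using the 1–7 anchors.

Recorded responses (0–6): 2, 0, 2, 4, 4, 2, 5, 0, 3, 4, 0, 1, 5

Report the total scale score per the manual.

41

Convert to 1–7: 3, 1, 3, 5, 5, 3, 6, 1, 4, 5, 1, 2, 6
Reverse-coded (reversed = (1+7) − raw = 8 − raw):
  item 13: 8 − 6 = 2
Scored: 3, 1, 3, 5, 5, 3, 6, 1, 4, 5, 1, 2, 2
Total = 41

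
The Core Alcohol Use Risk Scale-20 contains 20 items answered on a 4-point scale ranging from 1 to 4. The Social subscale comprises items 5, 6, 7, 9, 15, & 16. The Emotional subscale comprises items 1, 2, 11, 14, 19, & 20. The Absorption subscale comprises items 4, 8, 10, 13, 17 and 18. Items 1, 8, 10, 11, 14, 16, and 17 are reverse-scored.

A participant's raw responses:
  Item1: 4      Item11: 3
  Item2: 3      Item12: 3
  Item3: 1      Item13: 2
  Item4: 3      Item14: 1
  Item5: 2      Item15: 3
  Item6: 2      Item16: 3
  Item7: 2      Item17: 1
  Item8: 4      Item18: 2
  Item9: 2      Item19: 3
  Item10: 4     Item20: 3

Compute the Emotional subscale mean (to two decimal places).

Emotional items: 1, 2, 11, 14, 19, 20.
Of these, items 1, 11, & 14 are reverse-scored; reversed = (1+4) − raw = 5 − raw.
  item 1: 5 − 4 = 1
  item 2: 3
  item 11: 5 − 3 = 2
  item 14: 5 − 1 = 4
  item 19: 3
  item 20: 3
Sum = 1 + 3 + 2 + 4 + 3 + 3 = 16
Mean = 16 / 6 = 2.67

2.67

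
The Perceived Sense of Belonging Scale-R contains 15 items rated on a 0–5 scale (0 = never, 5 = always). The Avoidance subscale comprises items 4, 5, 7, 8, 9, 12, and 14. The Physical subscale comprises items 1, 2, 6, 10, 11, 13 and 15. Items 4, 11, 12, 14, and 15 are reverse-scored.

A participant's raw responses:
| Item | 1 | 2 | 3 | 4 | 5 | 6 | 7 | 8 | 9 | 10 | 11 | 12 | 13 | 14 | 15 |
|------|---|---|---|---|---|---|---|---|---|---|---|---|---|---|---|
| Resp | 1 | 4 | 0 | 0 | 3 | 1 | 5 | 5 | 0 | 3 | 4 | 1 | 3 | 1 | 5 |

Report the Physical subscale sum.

Physical items: 1, 2, 6, 10, 11, 13, 15.
Of these, items 11 and 15 are reverse-scored; reversed = (0+5) − raw = 5 − raw.
  item 1: 1
  item 2: 4
  item 6: 1
  item 10: 3
  item 11: 5 − 4 = 1
  item 13: 3
  item 15: 5 − 5 = 0
Sum = 1 + 4 + 1 + 3 + 1 + 3 + 0 = 13

13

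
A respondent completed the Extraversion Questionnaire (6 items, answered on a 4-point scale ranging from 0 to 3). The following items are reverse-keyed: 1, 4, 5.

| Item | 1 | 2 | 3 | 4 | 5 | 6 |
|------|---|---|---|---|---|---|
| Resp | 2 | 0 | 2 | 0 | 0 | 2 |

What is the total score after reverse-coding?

11

Reversing items 1, 4, and 5 with 3 − raw:
Total = (3−2) + 0 + 2 + (3−0) + (3−0) + 2
      = 1 + 0 + 2 + 3 + 3 + 2 = 11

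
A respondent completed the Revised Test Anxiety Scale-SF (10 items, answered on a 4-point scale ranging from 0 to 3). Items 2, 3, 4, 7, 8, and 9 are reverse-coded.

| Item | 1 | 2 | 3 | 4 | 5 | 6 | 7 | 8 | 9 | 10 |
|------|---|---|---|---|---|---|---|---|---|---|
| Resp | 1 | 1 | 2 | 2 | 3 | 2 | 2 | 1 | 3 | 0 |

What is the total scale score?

Reverse-coded items (reversed = (0+3) − raw = 3 − raw):
  item 2: 3 − 1 = 2
  item 3: 3 − 2 = 1
  item 4: 3 − 2 = 1
  item 7: 3 − 2 = 1
  item 8: 3 − 1 = 2
  item 9: 3 − 3 = 0
Scored items: 1, 2, 1, 1, 3, 2, 1, 2, 0, 0
Total = 1 + 2 + 1 + 1 + 3 + 2 + 1 + 2 + 0 + 0 = 13

13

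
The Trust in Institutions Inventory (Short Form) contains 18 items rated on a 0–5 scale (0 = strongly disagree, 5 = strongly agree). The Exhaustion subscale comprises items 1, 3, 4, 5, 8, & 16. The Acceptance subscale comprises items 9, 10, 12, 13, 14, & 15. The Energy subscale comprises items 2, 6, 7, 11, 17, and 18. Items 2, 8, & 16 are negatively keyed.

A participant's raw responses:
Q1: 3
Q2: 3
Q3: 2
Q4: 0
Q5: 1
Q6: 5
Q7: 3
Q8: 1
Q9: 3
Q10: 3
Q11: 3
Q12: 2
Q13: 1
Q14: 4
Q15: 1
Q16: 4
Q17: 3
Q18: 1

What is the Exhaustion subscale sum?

Exhaustion items: 1, 3, 4, 5, 8, 16.
Of these, items 8 and 16 are negatively keyed; reversed = (0+5) − raw = 5 − raw.
  item 1: 3
  item 3: 2
  item 4: 0
  item 5: 1
  item 8: 5 − 1 = 4
  item 16: 5 − 4 = 1
Sum = 3 + 2 + 0 + 1 + 4 + 1 = 11

11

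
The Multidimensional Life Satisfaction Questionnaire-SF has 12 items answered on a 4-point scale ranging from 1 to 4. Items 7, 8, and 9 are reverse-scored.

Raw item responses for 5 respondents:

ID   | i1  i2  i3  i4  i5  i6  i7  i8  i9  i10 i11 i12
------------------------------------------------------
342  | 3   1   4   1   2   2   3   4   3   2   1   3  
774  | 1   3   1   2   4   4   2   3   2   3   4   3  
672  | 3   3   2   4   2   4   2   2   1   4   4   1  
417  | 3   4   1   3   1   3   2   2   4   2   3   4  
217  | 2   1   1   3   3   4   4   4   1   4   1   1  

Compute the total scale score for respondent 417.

Respondent 417 raw: 3, 4, 1, 3, 1, 3, 2, 2, 4, 2, 3, 4.
Reverse-coded (reversed = (1+4) − raw = 5 − raw):
  item 1: 3
  item 2: 4
  item 3: 1
  item 4: 3
  item 5: 1
  item 6: 3
  item 7: 5 − 2 = 3
  item 8: 5 − 2 = 3
  item 9: 5 − 4 = 1
  item 10: 2
  item 11: 3
  item 12: 4
Sum = 3 + 4 + 1 + 3 + 1 + 3 + 3 + 3 + 1 + 2 + 3 + 4 = 31

31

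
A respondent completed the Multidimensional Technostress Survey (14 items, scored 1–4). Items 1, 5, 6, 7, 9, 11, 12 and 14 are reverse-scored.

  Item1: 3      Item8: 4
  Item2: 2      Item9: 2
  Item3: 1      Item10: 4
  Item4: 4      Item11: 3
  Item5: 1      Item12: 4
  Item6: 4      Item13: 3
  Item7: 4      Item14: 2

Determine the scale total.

35

Reverse-coded items (reverse-coded value = 5 − response):
  item 1: 5 − 3 = 2
  item 5: 5 − 1 = 4
  item 6: 5 − 4 = 1
  item 7: 5 − 4 = 1
  item 9: 5 − 2 = 3
  item 11: 5 − 3 = 2
  item 12: 5 − 4 = 1
  item 14: 5 − 2 = 3
After reverse-coding: 2, 2, 1, 4, 4, 1, 1, 4, 3, 4, 2, 1, 3, 3
Total = 2 + 2 + 1 + 4 + 4 + 1 + 1 + 4 + 3 + 4 + 2 + 1 + 3 + 3 = 35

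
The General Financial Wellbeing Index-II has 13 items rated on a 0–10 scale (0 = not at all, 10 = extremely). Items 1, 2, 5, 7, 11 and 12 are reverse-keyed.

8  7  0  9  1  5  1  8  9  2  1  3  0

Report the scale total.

72

Apply reverse scoring (reversed = (0+10) − raw = 10 − raw):
  item 1: 10 − 8 = 2
  item 2: 10 − 7 = 3
  item 5: 10 − 1 = 9
  item 7: 10 − 1 = 9
  item 11: 10 − 1 = 9
  item 12: 10 − 3 = 7
After reverse-coding: 2, 3, 0, 9, 9, 5, 9, 8, 9, 2, 9, 7, 0
Total = 2 + 3 + 0 + 9 + 9 + 5 + 9 + 8 + 9 + 2 + 9 + 7 + 0 = 72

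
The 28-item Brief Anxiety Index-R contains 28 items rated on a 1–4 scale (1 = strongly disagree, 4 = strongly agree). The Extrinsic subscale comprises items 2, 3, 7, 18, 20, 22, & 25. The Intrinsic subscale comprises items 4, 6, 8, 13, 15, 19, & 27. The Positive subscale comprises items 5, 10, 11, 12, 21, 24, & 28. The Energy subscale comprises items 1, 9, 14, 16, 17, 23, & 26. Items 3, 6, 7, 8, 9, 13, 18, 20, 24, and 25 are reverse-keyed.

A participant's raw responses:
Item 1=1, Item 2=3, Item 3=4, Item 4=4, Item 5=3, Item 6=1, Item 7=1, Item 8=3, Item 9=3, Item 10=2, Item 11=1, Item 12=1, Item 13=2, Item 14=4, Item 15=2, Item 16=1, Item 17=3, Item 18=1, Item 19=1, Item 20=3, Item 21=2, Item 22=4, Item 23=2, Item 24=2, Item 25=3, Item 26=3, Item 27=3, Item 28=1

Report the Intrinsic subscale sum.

Intrinsic items: 4, 6, 8, 13, 15, 19, 27.
Of these, items 6, 8 and 13 are reverse-keyed; reverse-coded value = 5 − response.
  item 4: 4
  item 6: 5 − 1 = 4
  item 8: 5 − 3 = 2
  item 13: 5 − 2 = 3
  item 15: 2
  item 19: 1
  item 27: 3
Sum = 4 + 4 + 2 + 3 + 2 + 1 + 3 = 19

19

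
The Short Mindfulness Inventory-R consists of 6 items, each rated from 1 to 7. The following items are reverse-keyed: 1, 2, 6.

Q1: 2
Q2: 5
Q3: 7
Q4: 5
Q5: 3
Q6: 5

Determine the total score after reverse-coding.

Raw sum = 27. Reverse-keyed items: 1, 2, 6; their raw sum = 12.
Each reversal replaces raw with 8 − raw, changing the total by 8 − 2·raw per item.
Total = 27 + 3·8 − 2·12 = 27 + 24 − 24 = 27

27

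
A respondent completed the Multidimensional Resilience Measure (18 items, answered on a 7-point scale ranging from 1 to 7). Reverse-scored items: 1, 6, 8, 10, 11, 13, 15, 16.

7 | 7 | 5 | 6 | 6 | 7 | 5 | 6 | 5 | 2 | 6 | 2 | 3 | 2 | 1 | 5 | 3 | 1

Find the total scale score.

Reversing items 1, 6, 8, 10, 11, 13, 15, and 16 with 8 − raw:
Total = (8−7) + 7 + 5 + 6 + 6 + (8−7) + 5 + (8−6) + 5 + (8−2) + (8−6) + 2 + (8−3) + 2 + (8−1) + (8−5) + 3 + 1
      = 1 + 7 + 5 + 6 + 6 + 1 + 5 + 2 + 5 + 6 + 2 + 2 + 5 + 2 + 7 + 3 + 3 + 1 = 69

69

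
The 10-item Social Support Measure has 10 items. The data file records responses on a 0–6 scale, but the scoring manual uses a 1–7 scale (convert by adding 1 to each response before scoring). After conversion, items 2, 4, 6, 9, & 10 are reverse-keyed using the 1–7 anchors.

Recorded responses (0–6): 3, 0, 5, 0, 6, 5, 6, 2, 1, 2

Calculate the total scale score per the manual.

54

Convert to 1–7: 4, 1, 6, 1, 7, 6, 7, 3, 2, 3
Reverse-coded (on a 1–7 scale, reversed = 8 − raw):
  item 2: 8 − 1 = 7
  item 4: 8 − 1 = 7
  item 6: 8 − 6 = 2
  item 9: 8 − 2 = 6
  item 10: 8 − 3 = 5
Scored: 4, 7, 6, 7, 7, 2, 7, 3, 6, 5
Total = 54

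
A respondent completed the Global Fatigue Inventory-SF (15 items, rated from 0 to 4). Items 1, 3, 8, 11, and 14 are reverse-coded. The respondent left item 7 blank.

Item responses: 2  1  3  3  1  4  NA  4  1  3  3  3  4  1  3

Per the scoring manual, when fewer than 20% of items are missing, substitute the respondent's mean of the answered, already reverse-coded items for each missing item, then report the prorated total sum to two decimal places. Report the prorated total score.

Reverse-coded (reversed = (0+4) − raw = 4 − raw):
  item 1: 4 − 2 = 2
  item 3: 4 − 3 = 1
  item 8: 4 − 4 = 0
  item 11: 4 − 3 = 1
  item 14: 4 − 1 = 3
Completed scored items (14 of 15): 2, 1, 1, 3, 1, 4, 0, 1, 3, 1, 3, 4, 3, 3; sum = 30.
Person mean = 30 / 14 ≈ 2.1429
Prorated total = (30 / 14) × 15 = 32.14 (to 2 dp)

32.14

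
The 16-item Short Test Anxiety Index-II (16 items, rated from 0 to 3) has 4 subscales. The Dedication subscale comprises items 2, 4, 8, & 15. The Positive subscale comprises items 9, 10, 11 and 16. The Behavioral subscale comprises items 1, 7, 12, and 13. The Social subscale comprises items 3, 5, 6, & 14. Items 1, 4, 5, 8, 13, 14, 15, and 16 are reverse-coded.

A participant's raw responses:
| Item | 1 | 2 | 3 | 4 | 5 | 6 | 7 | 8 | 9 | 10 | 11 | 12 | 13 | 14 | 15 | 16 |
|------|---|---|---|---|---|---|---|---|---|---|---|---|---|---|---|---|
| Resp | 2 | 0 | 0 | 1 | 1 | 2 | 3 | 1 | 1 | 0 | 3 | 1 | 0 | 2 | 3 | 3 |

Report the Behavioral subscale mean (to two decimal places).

2.00

Behavioral items: 1, 7, 12, 13.
Of these, items 1 & 13 are reverse-coded; reverse-coded value = 3 − response.
  item 1: 3 − 2 = 1
  item 7: 3
  item 12: 1
  item 13: 3 − 0 = 3
Sum = 1 + 3 + 1 + 3 = 8
Mean = 8 / 4 = 2.00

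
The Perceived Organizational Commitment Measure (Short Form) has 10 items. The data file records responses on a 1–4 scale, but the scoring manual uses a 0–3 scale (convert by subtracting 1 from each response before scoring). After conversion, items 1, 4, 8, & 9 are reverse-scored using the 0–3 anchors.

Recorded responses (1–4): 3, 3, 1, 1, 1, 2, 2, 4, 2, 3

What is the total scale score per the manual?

12

Convert to 0–3: 2, 2, 0, 0, 0, 1, 1, 3, 1, 2
Reverse-coded (on a 0–3 scale, reversed = 3 − raw):
  item 1: 3 − 2 = 1
  item 4: 3 − 0 = 3
  item 8: 3 − 3 = 0
  item 9: 3 − 1 = 2
Scored: 1, 2, 0, 3, 0, 1, 1, 0, 2, 2
Total = 12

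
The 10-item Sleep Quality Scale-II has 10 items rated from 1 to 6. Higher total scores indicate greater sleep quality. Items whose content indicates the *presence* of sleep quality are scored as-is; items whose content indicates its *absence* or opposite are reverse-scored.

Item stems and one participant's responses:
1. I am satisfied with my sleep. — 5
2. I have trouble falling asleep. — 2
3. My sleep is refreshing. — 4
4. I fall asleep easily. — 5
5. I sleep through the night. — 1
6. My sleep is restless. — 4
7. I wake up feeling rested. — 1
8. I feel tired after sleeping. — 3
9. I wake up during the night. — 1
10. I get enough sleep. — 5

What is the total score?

39

Items 2, 6, 8, 9 describe the absence/opposite of sleep quality → reverse-score.
on a 1–6 scale, reversed = 7 − raw.
  item 1: 5
  item 2: 7 − 2 = 5
  item 3: 4
  item 4: 5
  item 5: 1
  item 6: 7 − 4 = 3
  item 7: 1
  item 8: 7 − 3 = 4
  item 9: 7 − 1 = 6
  item 10: 5
Total = 5 + 5 + 4 + 5 + 1 + 3 + 1 + 4 + 6 + 5 = 39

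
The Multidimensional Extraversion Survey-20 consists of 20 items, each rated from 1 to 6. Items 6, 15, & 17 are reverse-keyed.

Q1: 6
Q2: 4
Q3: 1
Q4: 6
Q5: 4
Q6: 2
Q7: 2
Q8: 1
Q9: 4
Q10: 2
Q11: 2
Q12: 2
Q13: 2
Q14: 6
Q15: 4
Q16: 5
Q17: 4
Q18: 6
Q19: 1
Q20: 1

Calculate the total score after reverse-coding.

66

Reversing items 6, 15, and 17 with 7 − raw:
Total = 6 + 4 + 1 + 6 + 4 + (7−2) + 2 + 1 + 4 + 2 + 2 + 2 + 2 + 6 + (7−4) + 5 + (7−4) + 6 + 1 + 1
      = 6 + 4 + 1 + 6 + 4 + 5 + 2 + 1 + 4 + 2 + 2 + 2 + 2 + 6 + 3 + 5 + 3 + 6 + 1 + 1 = 66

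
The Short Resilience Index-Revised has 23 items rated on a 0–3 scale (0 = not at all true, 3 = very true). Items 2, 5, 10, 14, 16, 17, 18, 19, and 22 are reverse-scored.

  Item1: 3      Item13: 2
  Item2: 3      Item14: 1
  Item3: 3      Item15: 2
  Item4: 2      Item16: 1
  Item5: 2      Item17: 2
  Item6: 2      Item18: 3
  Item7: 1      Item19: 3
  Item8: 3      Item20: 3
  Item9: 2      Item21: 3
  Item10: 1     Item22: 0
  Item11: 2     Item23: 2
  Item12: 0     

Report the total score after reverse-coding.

Raw sum = 46. Reverse-scored items: 2, 5, 10, 14, 16, 17, 18, 19, 22; their raw sum = 16.
Each reversal replaces raw with 3 − raw, changing the total by 3 − 2·raw per item.
Total = 46 + 9·3 − 2·16 = 46 + 27 − 32 = 41

41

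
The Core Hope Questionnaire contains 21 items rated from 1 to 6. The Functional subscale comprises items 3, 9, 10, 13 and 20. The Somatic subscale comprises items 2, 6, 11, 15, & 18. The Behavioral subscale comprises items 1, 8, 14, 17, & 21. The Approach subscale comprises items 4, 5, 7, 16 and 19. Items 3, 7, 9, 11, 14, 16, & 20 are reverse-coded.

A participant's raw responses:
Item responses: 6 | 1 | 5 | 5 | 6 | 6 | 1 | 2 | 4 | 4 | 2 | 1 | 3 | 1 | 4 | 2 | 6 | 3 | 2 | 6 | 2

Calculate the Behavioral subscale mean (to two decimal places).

Behavioral items: 1, 8, 14, 17, 21.
Of these, item 14 is reverse-coded; on a 1–6 scale, reversed = 7 − raw.
  item 1: 6
  item 8: 2
  item 14: 7 − 1 = 6
  item 17: 6
  item 21: 2
Sum = 6 + 2 + 6 + 6 + 2 = 22
Mean = 22 / 5 = 4.40

4.40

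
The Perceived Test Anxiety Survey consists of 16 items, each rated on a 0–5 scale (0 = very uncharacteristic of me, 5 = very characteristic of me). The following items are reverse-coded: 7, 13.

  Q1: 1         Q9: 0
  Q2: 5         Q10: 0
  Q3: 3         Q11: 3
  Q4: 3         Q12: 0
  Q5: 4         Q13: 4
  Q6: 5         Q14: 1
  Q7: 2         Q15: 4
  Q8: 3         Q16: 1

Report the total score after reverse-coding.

Reverse-coded items (reversed = (0+5) − raw = 5 − raw):
  item 7: 5 − 2 = 3
  item 13: 5 − 4 = 1
Scored items: 1, 5, 3, 3, 4, 5, 3, 3, 0, 0, 3, 0, 1, 1, 4, 1
Total = 1 + 5 + 3 + 3 + 4 + 5 + 3 + 3 + 0 + 0 + 3 + 0 + 1 + 1 + 4 + 1 = 37

37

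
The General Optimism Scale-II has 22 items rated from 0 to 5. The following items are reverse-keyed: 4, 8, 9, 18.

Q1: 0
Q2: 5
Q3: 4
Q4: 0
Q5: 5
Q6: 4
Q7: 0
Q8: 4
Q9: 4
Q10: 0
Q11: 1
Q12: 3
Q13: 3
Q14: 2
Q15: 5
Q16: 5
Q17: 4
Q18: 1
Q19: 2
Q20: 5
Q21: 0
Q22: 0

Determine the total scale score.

59

Reversing items 4, 8, 9 and 18 with 5 − raw:
Total = 0 + 5 + 4 + (5−0) + 5 + 4 + 0 + (5−4) + (5−4) + 0 + 1 + 3 + 3 + 2 + 5 + 5 + 4 + (5−1) + 2 + 5 + 0 + 0
      = 0 + 5 + 4 + 5 + 5 + 4 + 0 + 1 + 1 + 0 + 1 + 3 + 3 + 2 + 5 + 5 + 4 + 4 + 2 + 5 + 0 + 0 = 59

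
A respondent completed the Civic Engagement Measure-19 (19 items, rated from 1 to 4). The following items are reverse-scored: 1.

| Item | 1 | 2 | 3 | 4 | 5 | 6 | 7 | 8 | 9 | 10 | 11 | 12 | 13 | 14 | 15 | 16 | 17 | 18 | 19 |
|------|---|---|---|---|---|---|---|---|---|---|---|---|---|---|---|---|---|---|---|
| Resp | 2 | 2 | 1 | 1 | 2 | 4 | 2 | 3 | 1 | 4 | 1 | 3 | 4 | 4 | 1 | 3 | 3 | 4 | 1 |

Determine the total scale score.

47

Reverse-scored items use 5 − raw:
  item 1: 5 − 2 = 3
Scored responses: 3, 2, 1, 1, 2, 4, 2, 3, 1, 4, 1, 3, 4, 4, 1, 3, 3, 4, 1
Total = 3 + 2 + 1 + 1 + 2 + 4 + 2 + 3 + 1 + 4 + 1 + 3 + 4 + 4 + 1 + 3 + 3 + 4 + 1 = 47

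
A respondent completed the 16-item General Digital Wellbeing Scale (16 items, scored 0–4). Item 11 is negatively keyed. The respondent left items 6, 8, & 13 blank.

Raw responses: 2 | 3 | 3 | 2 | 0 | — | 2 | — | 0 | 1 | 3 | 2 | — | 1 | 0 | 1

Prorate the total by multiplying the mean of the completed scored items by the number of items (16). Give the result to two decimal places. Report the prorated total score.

Reverse-coded (on a 0–4 scale, reversed = 4 − raw):
  item 11: 4 − 3 = 1
Completed scored items (13 of 16): 2, 3, 3, 2, 0, 2, 0, 1, 1, 2, 1, 0, 1; sum = 18.
Person mean = 18 / 13 ≈ 1.3846
Prorated total = (18 / 13) × 16 = 22.15 (to 2 dp)

22.15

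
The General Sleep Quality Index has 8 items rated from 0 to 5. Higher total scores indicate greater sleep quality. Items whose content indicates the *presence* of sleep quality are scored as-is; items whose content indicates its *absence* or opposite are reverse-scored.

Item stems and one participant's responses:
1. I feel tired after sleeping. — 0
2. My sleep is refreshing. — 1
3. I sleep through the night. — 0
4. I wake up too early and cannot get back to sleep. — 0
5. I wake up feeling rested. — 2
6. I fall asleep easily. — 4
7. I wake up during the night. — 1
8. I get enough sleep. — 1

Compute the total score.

Items 1, 4, 7 describe the absence/opposite of sleep quality → reverse-score.
reversed = (0+5) − raw = 5 − raw.
  item 1: 5 − 0 = 5
  item 2: 1
  item 3: 0
  item 4: 5 − 0 = 5
  item 5: 2
  item 6: 4
  item 7: 5 − 1 = 4
  item 8: 1
Total = 5 + 1 + 0 + 5 + 2 + 4 + 4 + 1 = 22

22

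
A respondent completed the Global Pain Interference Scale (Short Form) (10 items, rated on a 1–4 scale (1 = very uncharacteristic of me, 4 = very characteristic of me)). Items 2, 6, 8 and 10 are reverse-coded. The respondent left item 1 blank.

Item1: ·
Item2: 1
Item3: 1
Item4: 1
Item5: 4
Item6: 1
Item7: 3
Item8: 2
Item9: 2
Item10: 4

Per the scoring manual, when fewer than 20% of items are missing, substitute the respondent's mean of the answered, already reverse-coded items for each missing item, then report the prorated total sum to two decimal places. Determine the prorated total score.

25.56

Reverse-coded (reverse-coded value = 5 − response):
  item 2: 5 − 1 = 4
  item 6: 5 − 1 = 4
  item 8: 5 − 2 = 3
  item 10: 5 − 4 = 1
Completed scored items (9 of 10): 4, 1, 1, 4, 4, 3, 3, 2, 1; sum = 23.
Person mean = 23 / 9 ≈ 2.5556
Prorated total = (23 / 9) × 10 = 25.56 (to 2 dp)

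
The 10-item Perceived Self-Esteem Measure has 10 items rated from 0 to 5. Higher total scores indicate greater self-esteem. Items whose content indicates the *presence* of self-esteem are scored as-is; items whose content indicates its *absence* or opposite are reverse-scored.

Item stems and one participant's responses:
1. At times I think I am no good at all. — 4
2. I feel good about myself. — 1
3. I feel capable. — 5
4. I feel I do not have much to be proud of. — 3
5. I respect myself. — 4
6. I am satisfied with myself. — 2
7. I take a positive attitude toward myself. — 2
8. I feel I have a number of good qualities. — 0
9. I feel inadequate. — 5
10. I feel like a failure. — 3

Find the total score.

19

Items 1, 4, 9, 10 describe the absence/opposite of self-esteem → reverse-score.
reverse-coded value = 5 − response.
  item 1: 5 − 4 = 1
  item 2: 1
  item 3: 5
  item 4: 5 − 3 = 2
  item 5: 4
  item 6: 2
  item 7: 2
  item 8: 0
  item 9: 5 − 5 = 0
  item 10: 5 − 3 = 2
Total = 1 + 1 + 5 + 2 + 4 + 2 + 2 + 0 + 0 + 2 = 19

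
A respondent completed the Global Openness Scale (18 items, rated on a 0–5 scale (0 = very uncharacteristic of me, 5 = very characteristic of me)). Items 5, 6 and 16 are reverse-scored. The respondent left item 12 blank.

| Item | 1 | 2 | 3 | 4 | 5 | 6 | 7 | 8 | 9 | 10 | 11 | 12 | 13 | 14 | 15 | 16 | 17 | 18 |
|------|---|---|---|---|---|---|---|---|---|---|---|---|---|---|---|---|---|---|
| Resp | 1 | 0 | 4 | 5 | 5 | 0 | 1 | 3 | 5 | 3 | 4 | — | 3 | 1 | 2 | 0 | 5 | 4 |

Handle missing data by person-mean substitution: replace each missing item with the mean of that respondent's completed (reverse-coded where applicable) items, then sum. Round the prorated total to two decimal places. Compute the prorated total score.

54.00

Reverse-coded (reverse-coded value = 5 − response):
  item 5: 5 − 5 = 0
  item 6: 5 − 0 = 5
  item 16: 5 − 0 = 5
Completed scored items (17 of 18): 1, 0, 4, 5, 0, 5, 1, 3, 5, 3, 4, 3, 1, 2, 5, 5, 4; sum = 51.
Person mean = 51 / 17 ≈ 3.0000
Prorated total = (51 / 17) × 18 = 54.00 (to 2 dp)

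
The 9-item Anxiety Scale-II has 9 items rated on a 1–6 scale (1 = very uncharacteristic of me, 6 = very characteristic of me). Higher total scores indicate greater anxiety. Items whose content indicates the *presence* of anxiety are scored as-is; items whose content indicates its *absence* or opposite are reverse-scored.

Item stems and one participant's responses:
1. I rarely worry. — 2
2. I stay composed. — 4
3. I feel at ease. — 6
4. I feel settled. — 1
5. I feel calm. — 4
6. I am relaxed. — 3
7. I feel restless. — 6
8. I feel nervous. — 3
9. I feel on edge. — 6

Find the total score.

Items 1, 2, 3, 4, 5, 6 describe the absence/opposite of anxiety → reverse-score.
on a 1–6 scale, reversed = 7 − raw.
  item 1: 7 − 2 = 5
  item 2: 7 − 4 = 3
  item 3: 7 − 6 = 1
  item 4: 7 − 1 = 6
  item 5: 7 − 4 = 3
  item 6: 7 − 3 = 4
  item 7: 6
  item 8: 3
  item 9: 6
Total = 5 + 3 + 1 + 6 + 3 + 4 + 6 + 3 + 6 = 37

37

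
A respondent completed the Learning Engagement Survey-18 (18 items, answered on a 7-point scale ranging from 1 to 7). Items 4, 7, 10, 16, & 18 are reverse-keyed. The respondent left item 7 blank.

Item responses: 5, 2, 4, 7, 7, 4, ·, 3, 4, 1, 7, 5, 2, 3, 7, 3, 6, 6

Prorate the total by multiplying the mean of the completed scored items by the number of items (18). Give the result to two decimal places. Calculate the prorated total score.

78.35

Reverse-coded (reverse-coded value = 8 − response):
  item 4: 8 − 7 = 1
  item 10: 8 − 1 = 7
  item 16: 8 − 3 = 5
  item 18: 8 − 6 = 2
Completed scored items (17 of 18): 5, 2, 4, 1, 7, 4, 3, 4, 7, 7, 5, 2, 3, 7, 5, 6, 2; sum = 74.
Person mean = 74 / 17 ≈ 4.3529
Prorated total = (74 / 17) × 18 = 78.35 (to 2 dp)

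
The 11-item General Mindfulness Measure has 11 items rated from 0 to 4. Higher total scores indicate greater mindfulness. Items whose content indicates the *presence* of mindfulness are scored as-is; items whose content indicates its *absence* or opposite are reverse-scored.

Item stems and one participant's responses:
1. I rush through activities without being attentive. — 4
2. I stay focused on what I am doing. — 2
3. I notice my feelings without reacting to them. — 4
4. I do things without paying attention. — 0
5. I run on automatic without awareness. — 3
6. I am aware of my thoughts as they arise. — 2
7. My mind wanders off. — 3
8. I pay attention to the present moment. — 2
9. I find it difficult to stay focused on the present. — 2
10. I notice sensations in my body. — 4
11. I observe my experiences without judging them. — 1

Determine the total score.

23

Items 1, 4, 5, 7, 9 describe the absence/opposite of mindfulness → reverse-score.
on a 0–4 scale, reversed = 4 − raw.
  item 1: 4 − 4 = 0
  item 2: 2
  item 3: 4
  item 4: 4 − 0 = 4
  item 5: 4 − 3 = 1
  item 6: 2
  item 7: 4 − 3 = 1
  item 8: 2
  item 9: 4 − 2 = 2
  item 10: 4
  item 11: 1
Total = 0 + 2 + 4 + 4 + 1 + 2 + 1 + 2 + 2 + 4 + 1 = 23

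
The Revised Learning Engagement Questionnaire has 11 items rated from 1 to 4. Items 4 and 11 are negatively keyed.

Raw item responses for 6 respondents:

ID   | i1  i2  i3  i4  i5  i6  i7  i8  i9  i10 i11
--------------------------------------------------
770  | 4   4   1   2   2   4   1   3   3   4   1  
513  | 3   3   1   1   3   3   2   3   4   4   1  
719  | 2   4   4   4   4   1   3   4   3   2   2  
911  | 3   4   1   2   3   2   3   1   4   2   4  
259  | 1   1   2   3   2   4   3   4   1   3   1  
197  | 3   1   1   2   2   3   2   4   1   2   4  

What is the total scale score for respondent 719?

Respondent 719 raw: 2, 4, 4, 4, 4, 1, 3, 4, 3, 2, 2.
Reverse-coded (reverse-coded value = 5 − response):
  item 1: 2
  item 2: 4
  item 3: 4
  item 4: 5 − 4 = 1
  item 5: 4
  item 6: 1
  item 7: 3
  item 8: 4
  item 9: 3
  item 10: 2
  item 11: 5 − 2 = 3
Sum = 2 + 4 + 4 + 1 + 4 + 1 + 3 + 4 + 3 + 2 + 3 = 31

31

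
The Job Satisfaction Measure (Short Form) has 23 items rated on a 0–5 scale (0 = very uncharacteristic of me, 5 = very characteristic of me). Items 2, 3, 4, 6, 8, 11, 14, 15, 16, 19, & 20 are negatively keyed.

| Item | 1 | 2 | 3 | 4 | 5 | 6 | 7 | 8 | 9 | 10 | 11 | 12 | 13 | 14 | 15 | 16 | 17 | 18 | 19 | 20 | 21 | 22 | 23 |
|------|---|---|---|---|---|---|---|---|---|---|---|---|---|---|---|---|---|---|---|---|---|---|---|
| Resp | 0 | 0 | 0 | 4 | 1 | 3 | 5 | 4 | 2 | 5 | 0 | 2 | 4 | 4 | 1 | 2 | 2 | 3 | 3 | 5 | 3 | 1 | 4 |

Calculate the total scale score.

61

Apply reverse scoring (reverse-coded value = 5 − response):
  item 2: 5 − 0 = 5
  item 3: 5 − 0 = 5
  item 4: 5 − 4 = 1
  item 6: 5 − 3 = 2
  item 8: 5 − 4 = 1
  item 11: 5 − 0 = 5
  item 14: 5 − 4 = 1
  item 15: 5 − 1 = 4
  item 16: 5 − 2 = 3
  item 19: 5 − 3 = 2
  item 20: 5 − 5 = 0
After reverse-coding: 0, 5, 5, 1, 1, 2, 5, 1, 2, 5, 5, 2, 4, 1, 4, 3, 2, 3, 2, 0, 3, 1, 4
Total = 0 + 5 + 5 + 1 + 1 + 2 + 5 + 1 + 2 + 5 + 5 + 2 + 4 + 1 + 4 + 3 + 2 + 3 + 2 + 0 + 3 + 1 + 4 = 61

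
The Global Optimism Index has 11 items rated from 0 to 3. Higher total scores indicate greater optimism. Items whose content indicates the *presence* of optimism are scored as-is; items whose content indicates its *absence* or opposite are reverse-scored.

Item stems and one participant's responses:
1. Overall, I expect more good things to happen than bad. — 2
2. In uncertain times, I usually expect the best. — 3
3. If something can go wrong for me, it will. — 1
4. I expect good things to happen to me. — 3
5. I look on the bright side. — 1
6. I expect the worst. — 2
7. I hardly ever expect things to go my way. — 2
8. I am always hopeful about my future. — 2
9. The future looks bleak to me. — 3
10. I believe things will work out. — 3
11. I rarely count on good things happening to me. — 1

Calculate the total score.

20

Items 3, 6, 7, 9, 11 describe the absence/opposite of optimism → reverse-score.
reversed = (0+3) − raw = 3 − raw.
  item 1: 2
  item 2: 3
  item 3: 3 − 1 = 2
  item 4: 3
  item 5: 1
  item 6: 3 − 2 = 1
  item 7: 3 − 2 = 1
  item 8: 2
  item 9: 3 − 3 = 0
  item 10: 3
  item 11: 3 − 1 = 2
Total = 2 + 3 + 2 + 3 + 1 + 1 + 1 + 2 + 0 + 3 + 2 = 20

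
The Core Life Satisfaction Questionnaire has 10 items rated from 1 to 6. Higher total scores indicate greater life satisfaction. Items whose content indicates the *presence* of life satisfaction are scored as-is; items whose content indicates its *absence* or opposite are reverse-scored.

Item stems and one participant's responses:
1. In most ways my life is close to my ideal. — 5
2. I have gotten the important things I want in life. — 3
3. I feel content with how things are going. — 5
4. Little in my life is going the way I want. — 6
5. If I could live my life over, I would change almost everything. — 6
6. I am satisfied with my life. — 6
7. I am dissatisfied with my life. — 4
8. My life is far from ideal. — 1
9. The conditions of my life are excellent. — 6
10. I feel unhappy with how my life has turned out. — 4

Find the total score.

Items 4, 5, 7, 8, 10 describe the absence/opposite of life satisfaction → reverse-score.
reverse-coded value = 7 − response.
  item 1: 5
  item 2: 3
  item 3: 5
  item 4: 7 − 6 = 1
  item 5: 7 − 6 = 1
  item 6: 6
  item 7: 7 − 4 = 3
  item 8: 7 − 1 = 6
  item 9: 6
  item 10: 7 − 4 = 3
Total = 5 + 3 + 5 + 1 + 1 + 6 + 3 + 6 + 6 + 3 = 39

39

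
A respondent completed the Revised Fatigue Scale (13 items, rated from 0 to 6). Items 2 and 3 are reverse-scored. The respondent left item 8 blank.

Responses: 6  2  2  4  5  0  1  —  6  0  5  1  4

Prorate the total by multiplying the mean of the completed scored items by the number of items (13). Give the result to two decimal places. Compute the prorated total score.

Reverse-coded (reversed = (0+6) − raw = 6 − raw):
  item 2: 6 − 2 = 4
  item 3: 6 − 2 = 4
Completed scored items (12 of 13): 6, 4, 4, 4, 5, 0, 1, 6, 0, 5, 1, 4; sum = 40.
Person mean = 40 / 12 ≈ 3.3333
Prorated total = (40 / 12) × 13 = 43.33 (to 2 dp)

43.33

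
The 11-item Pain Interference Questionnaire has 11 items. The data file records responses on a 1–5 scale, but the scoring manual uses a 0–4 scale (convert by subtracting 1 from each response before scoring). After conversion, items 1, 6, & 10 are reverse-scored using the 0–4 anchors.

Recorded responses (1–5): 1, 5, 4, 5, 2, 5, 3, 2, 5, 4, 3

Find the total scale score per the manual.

26

Convert to 0–4: 0, 4, 3, 4, 1, 4, 2, 1, 4, 3, 2
Reverse-coded (on a 0–4 scale, reversed = 4 − raw):
  item 1: 4 − 0 = 4
  item 6: 4 − 4 = 0
  item 10: 4 − 3 = 1
Scored: 4, 4, 3, 4, 1, 0, 2, 1, 4, 1, 2
Total = 26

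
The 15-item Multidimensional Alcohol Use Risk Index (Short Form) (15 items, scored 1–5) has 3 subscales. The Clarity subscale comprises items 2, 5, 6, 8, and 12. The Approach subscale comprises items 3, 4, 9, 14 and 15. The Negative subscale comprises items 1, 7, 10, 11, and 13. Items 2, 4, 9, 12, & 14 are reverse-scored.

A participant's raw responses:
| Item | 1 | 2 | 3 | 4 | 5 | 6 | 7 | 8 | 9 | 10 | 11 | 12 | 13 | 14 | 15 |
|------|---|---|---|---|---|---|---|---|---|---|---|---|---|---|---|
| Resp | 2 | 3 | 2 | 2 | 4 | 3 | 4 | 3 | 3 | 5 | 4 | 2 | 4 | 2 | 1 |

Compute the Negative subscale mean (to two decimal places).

Negative items: 1, 7, 10, 11, 13.
  item 1: 2
  item 7: 4
  item 10: 5
  item 11: 4
  item 13: 4
Sum = 2 + 4 + 5 + 4 + 4 = 19
Mean = 19 / 5 = 3.80

3.80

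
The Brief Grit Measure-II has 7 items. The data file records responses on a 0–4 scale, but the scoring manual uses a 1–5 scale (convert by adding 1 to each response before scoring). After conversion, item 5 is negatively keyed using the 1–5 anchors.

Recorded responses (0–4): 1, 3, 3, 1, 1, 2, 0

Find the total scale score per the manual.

20

Convert to 1–5: 2, 4, 4, 2, 2, 3, 1
Reverse-coded (on a 1–5 scale, reversed = 6 − raw):
  item 5: 6 − 2 = 4
Scored: 2, 4, 4, 2, 4, 3, 1
Total = 20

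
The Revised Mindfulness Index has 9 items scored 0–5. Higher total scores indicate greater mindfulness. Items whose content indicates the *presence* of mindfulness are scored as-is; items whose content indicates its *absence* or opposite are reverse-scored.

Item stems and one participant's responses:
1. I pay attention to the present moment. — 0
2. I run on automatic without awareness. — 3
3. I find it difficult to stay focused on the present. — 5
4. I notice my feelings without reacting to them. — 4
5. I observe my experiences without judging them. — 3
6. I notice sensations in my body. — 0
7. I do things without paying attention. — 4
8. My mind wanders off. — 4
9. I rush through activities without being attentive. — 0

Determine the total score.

Items 2, 3, 7, 8, 9 describe the absence/opposite of mindfulness → reverse-score.
on a 0–5 scale, reversed = 5 − raw.
  item 1: 0
  item 2: 5 − 3 = 2
  item 3: 5 − 5 = 0
  item 4: 4
  item 5: 3
  item 6: 0
  item 7: 5 − 4 = 1
  item 8: 5 − 4 = 1
  item 9: 5 − 0 = 5
Total = 0 + 2 + 0 + 4 + 3 + 0 + 1 + 1 + 5 = 16

16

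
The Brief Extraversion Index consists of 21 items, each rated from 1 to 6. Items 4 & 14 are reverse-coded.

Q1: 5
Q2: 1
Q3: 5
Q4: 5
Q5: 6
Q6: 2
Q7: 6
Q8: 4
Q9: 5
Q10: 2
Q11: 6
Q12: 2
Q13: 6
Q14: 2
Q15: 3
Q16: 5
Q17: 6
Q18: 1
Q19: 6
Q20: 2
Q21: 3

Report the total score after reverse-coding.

83

Reversing items 4 & 14 with 7 − raw:
Total = 5 + 1 + 5 + (7−5) + 6 + 2 + 6 + 4 + 5 + 2 + 6 + 2 + 6 + (7−2) + 3 + 5 + 6 + 1 + 6 + 2 + 3
      = 5 + 1 + 5 + 2 + 6 + 2 + 6 + 4 + 5 + 2 + 6 + 2 + 6 + 5 + 3 + 5 + 6 + 1 + 6 + 2 + 3 = 83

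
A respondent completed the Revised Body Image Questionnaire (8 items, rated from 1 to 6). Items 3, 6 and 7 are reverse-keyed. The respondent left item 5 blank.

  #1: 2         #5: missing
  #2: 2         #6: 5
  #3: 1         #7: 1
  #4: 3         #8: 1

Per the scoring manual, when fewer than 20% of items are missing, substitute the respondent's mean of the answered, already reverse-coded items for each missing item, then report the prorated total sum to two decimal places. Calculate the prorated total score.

25.14

Reverse-coded (on a 1–6 scale, reversed = 7 − raw):
  item 3: 7 − 1 = 6
  item 6: 7 − 5 = 2
  item 7: 7 − 1 = 6
Completed scored items (7 of 8): 2, 2, 6, 3, 2, 6, 1; sum = 22.
Person mean = 22 / 7 ≈ 3.1429
Prorated total = (22 / 7) × 8 = 25.14 (to 2 dp)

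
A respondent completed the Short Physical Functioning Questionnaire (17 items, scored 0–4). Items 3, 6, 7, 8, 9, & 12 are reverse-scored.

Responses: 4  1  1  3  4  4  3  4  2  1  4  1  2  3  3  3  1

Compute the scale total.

Reverse-coded items (reverse-coded value = 4 − response):
  item 3: 4 − 1 = 3
  item 6: 4 − 4 = 0
  item 7: 4 − 3 = 1
  item 8: 4 − 4 = 0
  item 9: 4 − 2 = 2
  item 12: 4 − 1 = 3
After reverse-coding: 4, 1, 3, 3, 4, 0, 1, 0, 2, 1, 4, 3, 2, 3, 3, 3, 1
Total = 4 + 1 + 3 + 3 + 4 + 0 + 1 + 0 + 2 + 1 + 4 + 3 + 2 + 3 + 3 + 3 + 1 = 38

38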